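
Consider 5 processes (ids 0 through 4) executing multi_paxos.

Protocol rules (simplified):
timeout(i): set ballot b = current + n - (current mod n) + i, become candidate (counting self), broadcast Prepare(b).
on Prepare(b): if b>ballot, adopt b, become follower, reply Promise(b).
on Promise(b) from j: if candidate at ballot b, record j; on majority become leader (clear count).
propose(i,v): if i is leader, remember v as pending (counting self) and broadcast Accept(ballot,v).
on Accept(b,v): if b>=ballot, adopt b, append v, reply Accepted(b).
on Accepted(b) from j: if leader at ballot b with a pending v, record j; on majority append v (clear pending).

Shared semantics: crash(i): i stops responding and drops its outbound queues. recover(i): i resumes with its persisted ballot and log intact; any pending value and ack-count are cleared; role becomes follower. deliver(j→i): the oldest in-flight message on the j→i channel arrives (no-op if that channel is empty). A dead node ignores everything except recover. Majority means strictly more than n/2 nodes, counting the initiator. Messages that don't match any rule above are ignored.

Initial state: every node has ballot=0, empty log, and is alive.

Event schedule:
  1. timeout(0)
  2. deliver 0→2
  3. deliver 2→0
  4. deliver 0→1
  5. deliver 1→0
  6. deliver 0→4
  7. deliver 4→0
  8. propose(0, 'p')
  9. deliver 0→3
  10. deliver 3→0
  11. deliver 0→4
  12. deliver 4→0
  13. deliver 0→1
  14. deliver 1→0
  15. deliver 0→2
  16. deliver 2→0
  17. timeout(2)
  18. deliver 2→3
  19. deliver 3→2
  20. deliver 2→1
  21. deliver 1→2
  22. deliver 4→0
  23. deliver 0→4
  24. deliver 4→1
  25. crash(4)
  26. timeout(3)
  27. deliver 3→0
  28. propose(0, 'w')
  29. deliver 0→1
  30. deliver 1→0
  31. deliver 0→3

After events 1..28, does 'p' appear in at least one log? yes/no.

[1] timeout(0) → N0(cand b5 [-])
[2] deliver 0→2 → N2(foll b5 [-])
[3] deliver 2→0 → ∅
[4] deliver 0→1 → N1(foll b5 [-])
[5] deliver 1→0 → N0(lead b5 [-])
[6] deliver 0→4 → N4(foll b5 [-])
[7] deliver 4→0 → ∅
[8] propose(0,'p') → ∅
[9] deliver 0→3 → N3(foll b5 [-])
[10] deliver 3→0 → ∅
[11] deliver 0→4 → N4(foll b5 [p])
[12] deliver 4→0 → ∅
[13] deliver 0→1 → N1(foll b5 [p])
[14] deliver 1→0 → N0(lead b5 [p])
[15] deliver 0→2 → N2(foll b5 [p])
[16] deliver 2→0 → ∅
[17] timeout(2) → N2(cand b12 [p])
[18] deliver 2→3 → N3(foll b12 [-])
[19] deliver 3→2 → ∅
[20] deliver 2→1 → N1(foll b12 [p])
[21] deliver 1→2 → N2(lead b12 [p])
[22] deliver 4→0 → ∅
[23] deliver 0→4 → ∅
[24] deliver 4→1 → ∅
[25] crash(4) → N4(✗foll b5 [p])
[26] timeout(3) → N3(cand b18 [-])
[27] deliver 3→0 → N0(foll b18 [p])
[28] propose(0,'w') → ∅

yes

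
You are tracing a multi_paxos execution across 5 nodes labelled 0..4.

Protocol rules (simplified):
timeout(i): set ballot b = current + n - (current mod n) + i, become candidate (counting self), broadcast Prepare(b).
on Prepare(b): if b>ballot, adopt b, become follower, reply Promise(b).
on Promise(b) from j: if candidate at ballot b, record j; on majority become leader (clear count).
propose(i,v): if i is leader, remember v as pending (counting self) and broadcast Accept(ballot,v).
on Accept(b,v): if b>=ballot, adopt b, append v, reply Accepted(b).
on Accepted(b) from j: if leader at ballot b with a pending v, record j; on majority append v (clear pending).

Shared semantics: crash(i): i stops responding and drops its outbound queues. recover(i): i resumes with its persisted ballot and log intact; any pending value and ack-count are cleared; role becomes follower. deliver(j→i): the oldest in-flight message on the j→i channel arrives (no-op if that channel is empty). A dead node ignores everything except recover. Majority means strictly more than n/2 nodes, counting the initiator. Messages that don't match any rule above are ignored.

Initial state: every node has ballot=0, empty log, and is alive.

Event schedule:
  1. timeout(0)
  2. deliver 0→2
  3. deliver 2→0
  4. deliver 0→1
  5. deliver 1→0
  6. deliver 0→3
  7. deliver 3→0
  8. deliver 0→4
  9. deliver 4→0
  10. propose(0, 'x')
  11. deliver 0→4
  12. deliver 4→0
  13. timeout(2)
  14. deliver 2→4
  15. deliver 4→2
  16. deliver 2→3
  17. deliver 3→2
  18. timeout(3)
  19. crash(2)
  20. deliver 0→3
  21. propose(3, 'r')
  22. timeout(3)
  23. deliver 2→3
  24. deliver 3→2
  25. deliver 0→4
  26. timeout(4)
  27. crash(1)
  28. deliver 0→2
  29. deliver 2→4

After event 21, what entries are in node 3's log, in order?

empty

e1 timeout(0): 0[cand,b=5,-]
e2 deliver 0→2: 2[foll,b=5,-]
e3 deliver 2→0: ·
e4 deliver 0→1: 1[foll,b=5,-]
e5 deliver 1→0: 0[lead,b=5,-]
e6 deliver 0→3: 3[foll,b=5,-]
e7 deliver 3→0: ·
e8 deliver 0→4: 4[foll,b=5,-]
e9 deliver 4→0: ·
e10 propose(0,'x'): ·
e11 deliver 0→4: 4[foll,b=5,x]
e12 deliver 4→0: ·
e13 timeout(2): 2[cand,b=12,-]
e14 deliver 2→4: 4[foll,b=12,x]
e15 deliver 4→2: ·
e16 deliver 2→3: 3[foll,b=12,-]
e17 deliver 3→2: 2[lead,b=12,-]
e18 timeout(3): 3[cand,b=18,-]
e19 crash(2): 2[✗lead,b=12,-]
e20 deliver 0→3: ·
e21 propose(3,'r'): ·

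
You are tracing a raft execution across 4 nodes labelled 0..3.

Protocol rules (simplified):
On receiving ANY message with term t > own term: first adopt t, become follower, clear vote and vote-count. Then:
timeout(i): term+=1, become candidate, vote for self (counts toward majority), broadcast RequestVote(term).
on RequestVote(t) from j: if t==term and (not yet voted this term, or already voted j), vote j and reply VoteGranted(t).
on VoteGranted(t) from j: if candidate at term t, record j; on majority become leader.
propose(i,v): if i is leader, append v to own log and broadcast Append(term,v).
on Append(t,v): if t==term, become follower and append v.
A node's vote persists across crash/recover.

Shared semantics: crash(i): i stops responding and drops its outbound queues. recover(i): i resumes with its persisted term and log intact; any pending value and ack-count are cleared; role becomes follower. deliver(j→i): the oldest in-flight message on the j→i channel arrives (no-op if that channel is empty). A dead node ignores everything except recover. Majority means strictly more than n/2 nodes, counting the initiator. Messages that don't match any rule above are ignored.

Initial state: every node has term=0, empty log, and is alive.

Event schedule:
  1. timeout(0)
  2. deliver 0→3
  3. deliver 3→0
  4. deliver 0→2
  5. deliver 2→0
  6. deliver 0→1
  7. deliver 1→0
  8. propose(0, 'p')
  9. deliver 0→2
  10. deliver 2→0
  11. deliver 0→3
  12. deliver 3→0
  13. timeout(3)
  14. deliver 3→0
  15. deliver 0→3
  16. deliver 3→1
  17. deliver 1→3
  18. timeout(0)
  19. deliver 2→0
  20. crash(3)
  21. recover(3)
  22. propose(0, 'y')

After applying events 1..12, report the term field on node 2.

e1 timeout(0): 0[cand,t=1,-]
e2 deliver 0→3: 3[foll,t=1,-]
e3 deliver 3→0: ·
e4 deliver 0→2: 2[foll,t=1,-]
e5 deliver 2→0: 0[lead,t=1,-]
e6 deliver 0→1: 1[foll,t=1,-]
e7 deliver 1→0: ·
e8 propose(0,'p'): 0[lead,t=1,p]
e9 deliver 0→2: 2[foll,t=1,p]
e10 deliver 2→0: ·
e11 deliver 0→3: 3[foll,t=1,p]
e12 deliver 3→0: ·

1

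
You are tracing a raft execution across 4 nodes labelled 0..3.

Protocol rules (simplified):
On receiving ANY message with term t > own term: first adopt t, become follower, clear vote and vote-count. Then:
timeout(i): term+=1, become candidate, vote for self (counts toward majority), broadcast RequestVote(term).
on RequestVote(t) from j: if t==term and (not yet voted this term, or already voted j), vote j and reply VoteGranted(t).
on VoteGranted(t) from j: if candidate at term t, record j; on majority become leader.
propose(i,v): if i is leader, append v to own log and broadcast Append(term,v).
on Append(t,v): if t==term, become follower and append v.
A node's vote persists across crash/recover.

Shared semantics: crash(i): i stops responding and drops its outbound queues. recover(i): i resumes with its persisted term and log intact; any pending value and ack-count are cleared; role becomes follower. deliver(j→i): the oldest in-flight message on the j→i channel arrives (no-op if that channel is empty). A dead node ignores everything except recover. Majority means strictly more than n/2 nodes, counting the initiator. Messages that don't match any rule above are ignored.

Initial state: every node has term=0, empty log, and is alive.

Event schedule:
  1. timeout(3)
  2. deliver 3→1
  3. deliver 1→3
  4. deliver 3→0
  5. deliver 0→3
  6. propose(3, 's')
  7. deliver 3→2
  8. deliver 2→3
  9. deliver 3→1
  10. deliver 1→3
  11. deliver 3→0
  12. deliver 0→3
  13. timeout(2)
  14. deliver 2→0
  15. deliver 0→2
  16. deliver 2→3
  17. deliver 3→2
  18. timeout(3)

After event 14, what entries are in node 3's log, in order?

s

[1] timeout(3) → N3(cand t1 [-])
[2] deliver 3→1 → N1(foll t1 [-])
[3] deliver 1→3 → ∅
[4] deliver 3→0 → N0(foll t1 [-])
[5] deliver 0→3 → N3(lead t1 [-])
[6] propose(3,'s') → N3(lead t1 [s])
[7] deliver 3→2 → N2(foll t1 [-])
[8] deliver 2→3 → ∅
[9] deliver 3→1 → N1(foll t1 [s])
[10] deliver 1→3 → ∅
[11] deliver 3→0 → N0(foll t1 [s])
[12] deliver 0→3 → ∅
[13] timeout(2) → N2(cand t2 [-])
[14] deliver 2→0 → N0(foll t2 [s])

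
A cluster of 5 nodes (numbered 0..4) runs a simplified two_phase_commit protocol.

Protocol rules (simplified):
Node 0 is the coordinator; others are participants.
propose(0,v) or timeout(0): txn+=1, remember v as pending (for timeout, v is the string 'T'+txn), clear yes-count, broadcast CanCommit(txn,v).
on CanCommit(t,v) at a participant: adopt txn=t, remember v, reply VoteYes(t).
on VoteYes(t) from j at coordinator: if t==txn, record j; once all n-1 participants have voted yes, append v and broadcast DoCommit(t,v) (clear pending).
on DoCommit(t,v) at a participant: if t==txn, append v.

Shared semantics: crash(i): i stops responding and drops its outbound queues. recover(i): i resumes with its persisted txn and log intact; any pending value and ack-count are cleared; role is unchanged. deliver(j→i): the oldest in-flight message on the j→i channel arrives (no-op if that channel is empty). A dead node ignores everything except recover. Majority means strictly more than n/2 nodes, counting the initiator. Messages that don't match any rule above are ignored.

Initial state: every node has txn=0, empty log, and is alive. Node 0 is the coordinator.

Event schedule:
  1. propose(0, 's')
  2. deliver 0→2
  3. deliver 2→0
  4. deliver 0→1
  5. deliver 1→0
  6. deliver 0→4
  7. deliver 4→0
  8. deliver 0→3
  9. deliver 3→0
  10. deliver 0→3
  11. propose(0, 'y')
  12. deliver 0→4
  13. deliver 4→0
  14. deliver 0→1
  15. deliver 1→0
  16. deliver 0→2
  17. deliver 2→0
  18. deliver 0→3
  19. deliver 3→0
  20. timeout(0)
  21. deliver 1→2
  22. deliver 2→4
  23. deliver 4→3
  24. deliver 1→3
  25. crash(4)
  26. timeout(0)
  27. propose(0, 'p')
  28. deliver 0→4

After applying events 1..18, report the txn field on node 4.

1

step 1 propose(0,'s'): 0={coor,t=1,log=-}
step 2 deliver 0→2: 2={part,t=1,log=-}
step 3 deliver 2→0: —
step 4 deliver 0→1: 1={part,t=1,log=-}
step 5 deliver 1→0: —
step 6 deliver 0→4: 4={part,t=1,log=-}
step 7 deliver 4→0: —
step 8 deliver 0→3: 3={part,t=1,log=-}
step 9 deliver 3→0: 0={coor,t=1,log=s}
step 10 deliver 0→3: 3={part,t=1,log=s}
step 11 propose(0,'y'): 0={coor,t=2,log=s}
step 12 deliver 0→4: 4={part,t=1,log=s}
step 13 deliver 4→0: —
step 14 deliver 0→1: 1={part,t=1,log=s}
step 15 deliver 1→0: —
step 16 deliver 0→2: 2={part,t=1,log=s}
step 17 deliver 2→0: —
step 18 deliver 0→3: 3={part,t=2,log=s}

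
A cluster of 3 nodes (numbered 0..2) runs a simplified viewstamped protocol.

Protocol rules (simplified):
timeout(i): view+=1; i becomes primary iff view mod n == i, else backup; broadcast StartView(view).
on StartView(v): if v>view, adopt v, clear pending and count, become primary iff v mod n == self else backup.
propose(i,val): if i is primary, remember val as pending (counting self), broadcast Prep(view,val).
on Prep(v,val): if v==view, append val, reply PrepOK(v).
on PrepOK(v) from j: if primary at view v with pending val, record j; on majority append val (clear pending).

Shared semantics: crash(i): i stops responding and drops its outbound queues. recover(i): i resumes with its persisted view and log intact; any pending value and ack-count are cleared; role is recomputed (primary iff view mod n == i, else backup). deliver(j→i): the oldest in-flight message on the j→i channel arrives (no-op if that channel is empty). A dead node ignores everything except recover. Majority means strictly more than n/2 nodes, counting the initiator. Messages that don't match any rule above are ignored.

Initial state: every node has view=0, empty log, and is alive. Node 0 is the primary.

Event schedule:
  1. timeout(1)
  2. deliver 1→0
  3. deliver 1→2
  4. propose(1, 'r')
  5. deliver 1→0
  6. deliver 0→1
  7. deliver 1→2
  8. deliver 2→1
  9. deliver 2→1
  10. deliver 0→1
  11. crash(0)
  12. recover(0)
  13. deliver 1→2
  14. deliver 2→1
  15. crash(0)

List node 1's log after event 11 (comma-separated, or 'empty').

r

[1] timeout(1) → N1(prim v1 [-])
[2] deliver 1→0 → N0(back v1 [-])
[3] deliver 1→2 → N2(back v1 [-])
[4] propose(1,'r') → ∅
[5] deliver 1→0 → N0(back v1 [r])
[6] deliver 0→1 → N1(prim v1 [r])
[7] deliver 1→2 → N2(back v1 [r])
[8] deliver 2→1 → ∅
[9] deliver 2→1 → ∅
[10] deliver 0→1 → ∅
[11] crash(0) → N0(✗back v1 [r])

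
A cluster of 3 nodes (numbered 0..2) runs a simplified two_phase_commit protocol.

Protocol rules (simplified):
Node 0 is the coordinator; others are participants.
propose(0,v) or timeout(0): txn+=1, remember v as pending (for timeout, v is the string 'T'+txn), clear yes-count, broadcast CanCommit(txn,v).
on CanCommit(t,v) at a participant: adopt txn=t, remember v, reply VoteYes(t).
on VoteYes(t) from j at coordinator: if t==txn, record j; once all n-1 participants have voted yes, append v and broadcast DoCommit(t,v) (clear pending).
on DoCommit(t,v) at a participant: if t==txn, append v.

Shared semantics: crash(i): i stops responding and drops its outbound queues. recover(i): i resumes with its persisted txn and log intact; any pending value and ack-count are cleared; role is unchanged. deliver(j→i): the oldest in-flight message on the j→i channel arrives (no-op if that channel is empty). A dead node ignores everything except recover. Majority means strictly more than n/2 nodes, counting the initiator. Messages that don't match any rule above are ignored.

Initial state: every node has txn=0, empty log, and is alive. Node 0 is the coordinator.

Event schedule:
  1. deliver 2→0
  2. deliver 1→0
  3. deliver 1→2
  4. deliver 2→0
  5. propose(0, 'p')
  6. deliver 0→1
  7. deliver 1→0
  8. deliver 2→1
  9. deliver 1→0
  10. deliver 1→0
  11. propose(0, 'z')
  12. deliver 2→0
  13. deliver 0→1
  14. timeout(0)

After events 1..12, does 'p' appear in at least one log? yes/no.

no

1. deliver 2→0:  nop
2. deliver 1→0:  nop
3. deliver 1→2:  nop
4. deliver 2→0:  nop
5. propose(0,'p'):  <0:coor t1 ->
6. deliver 0→1:  <1:part t1 ->
7. deliver 1→0:  nop
8. deliver 2→1:  nop
9. deliver 1→0:  nop
10. deliver 1→0:  nop
11. propose(0,'z'):  <0:coor t2 ->
12. deliver 2→0:  nop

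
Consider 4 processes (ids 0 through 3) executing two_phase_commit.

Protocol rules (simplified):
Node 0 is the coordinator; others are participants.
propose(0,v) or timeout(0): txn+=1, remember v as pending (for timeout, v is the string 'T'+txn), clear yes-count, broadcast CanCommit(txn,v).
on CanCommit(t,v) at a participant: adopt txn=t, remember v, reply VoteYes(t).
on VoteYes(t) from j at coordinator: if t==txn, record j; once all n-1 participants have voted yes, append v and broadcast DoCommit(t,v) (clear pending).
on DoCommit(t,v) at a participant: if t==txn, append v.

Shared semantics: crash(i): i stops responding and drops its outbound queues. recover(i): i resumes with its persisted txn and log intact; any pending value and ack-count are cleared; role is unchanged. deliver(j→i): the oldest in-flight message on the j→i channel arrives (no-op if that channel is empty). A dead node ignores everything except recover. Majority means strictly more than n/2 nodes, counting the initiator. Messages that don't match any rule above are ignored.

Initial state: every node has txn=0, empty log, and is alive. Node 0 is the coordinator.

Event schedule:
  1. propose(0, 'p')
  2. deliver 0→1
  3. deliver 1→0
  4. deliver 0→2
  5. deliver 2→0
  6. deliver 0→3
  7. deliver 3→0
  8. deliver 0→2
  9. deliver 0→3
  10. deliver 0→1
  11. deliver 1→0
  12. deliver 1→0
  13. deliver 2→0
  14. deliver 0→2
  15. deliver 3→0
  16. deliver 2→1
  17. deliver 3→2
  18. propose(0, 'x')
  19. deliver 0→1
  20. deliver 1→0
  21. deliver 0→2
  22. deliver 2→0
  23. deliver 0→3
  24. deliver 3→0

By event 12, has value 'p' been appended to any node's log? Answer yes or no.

yes

step 1 propose(0,'p'): 0={coor,t=1,log=-}
step 2 deliver 0→1: 1={part,t=1,log=-}
step 3 deliver 1→0: —
step 4 deliver 0→2: 2={part,t=1,log=-}
step 5 deliver 2→0: —
step 6 deliver 0→3: 3={part,t=1,log=-}
step 7 deliver 3→0: 0={coor,t=1,log=p}
step 8 deliver 0→2: 2={part,t=1,log=p}
step 9 deliver 0→3: 3={part,t=1,log=p}
step 10 deliver 0→1: 1={part,t=1,log=p}
step 11 deliver 1→0: —
step 12 deliver 1→0: —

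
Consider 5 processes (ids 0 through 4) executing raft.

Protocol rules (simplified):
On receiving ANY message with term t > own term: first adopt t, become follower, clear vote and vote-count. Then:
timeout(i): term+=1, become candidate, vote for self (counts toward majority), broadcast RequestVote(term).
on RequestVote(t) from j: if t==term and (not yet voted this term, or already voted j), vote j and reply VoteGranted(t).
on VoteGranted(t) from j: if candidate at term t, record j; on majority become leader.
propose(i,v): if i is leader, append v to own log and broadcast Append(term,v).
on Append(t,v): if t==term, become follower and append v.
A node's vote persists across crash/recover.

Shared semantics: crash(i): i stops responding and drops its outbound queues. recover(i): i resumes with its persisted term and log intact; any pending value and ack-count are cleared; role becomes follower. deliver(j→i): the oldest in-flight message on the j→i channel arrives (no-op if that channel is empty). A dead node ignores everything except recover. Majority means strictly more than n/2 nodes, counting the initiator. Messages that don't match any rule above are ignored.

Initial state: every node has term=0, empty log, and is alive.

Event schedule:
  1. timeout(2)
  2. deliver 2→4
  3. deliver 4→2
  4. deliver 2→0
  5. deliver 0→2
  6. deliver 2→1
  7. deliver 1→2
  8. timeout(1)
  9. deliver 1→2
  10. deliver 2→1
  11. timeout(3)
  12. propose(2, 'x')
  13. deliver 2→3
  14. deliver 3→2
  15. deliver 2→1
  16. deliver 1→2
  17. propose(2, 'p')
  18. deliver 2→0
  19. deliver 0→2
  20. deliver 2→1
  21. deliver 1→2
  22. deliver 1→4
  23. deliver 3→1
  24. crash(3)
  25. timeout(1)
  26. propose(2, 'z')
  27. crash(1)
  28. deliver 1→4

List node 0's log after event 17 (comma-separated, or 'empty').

empty

1. timeout(2):  <2:cand t1 ->
2. deliver 2→4:  <4:foll t1 ->
3. deliver 4→2:  nop
4. deliver 2→0:  <0:foll t1 ->
5. deliver 0→2:  <2:lead t1 ->
6. deliver 2→1:  <1:foll t1 ->
7. deliver 1→2:  nop
8. timeout(1):  <1:cand t2 ->
9. deliver 1→2:  <2:foll t2 ->
10. deliver 2→1:  nop
11. timeout(3):  <3:cand t1 ->
12. propose(2,'x'):  nop
13. deliver 2→3:  nop
14. deliver 3→2:  nop
15. deliver 2→1:  nop
16. deliver 1→2:  nop
17. propose(2,'p'):  nop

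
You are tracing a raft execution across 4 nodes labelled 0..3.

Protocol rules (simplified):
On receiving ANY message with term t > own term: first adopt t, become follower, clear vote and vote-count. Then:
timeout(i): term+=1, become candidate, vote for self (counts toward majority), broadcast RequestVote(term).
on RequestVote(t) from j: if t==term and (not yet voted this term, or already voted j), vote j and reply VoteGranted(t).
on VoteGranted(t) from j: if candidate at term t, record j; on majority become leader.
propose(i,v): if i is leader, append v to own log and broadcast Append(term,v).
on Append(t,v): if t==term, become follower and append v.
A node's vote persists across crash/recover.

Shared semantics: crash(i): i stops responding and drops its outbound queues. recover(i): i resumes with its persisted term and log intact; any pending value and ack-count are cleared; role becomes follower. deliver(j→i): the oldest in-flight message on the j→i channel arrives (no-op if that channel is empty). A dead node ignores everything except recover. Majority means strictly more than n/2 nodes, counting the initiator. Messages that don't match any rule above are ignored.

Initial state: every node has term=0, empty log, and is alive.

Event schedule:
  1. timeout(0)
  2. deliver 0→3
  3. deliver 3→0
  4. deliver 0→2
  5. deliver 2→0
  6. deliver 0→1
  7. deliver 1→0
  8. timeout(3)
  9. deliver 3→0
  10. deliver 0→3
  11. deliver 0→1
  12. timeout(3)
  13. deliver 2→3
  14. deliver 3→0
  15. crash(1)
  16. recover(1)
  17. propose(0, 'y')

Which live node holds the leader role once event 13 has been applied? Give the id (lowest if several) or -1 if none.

-1

step 1 timeout(0): 0={cand,t=1,log=-}
step 2 deliver 0→3: 3={foll,t=1,log=-}
step 3 deliver 3→0: —
step 4 deliver 0→2: 2={foll,t=1,log=-}
step 5 deliver 2→0: 0={lead,t=1,log=-}
step 6 deliver 0→1: 1={foll,t=1,log=-}
step 7 deliver 1→0: —
step 8 timeout(3): 3={cand,t=2,log=-}
step 9 deliver 3→0: 0={foll,t=2,log=-}
step 10 deliver 0→3: —
step 11 deliver 0→1: —
step 12 timeout(3): 3={cand,t=3,log=-}
step 13 deliver 2→3: —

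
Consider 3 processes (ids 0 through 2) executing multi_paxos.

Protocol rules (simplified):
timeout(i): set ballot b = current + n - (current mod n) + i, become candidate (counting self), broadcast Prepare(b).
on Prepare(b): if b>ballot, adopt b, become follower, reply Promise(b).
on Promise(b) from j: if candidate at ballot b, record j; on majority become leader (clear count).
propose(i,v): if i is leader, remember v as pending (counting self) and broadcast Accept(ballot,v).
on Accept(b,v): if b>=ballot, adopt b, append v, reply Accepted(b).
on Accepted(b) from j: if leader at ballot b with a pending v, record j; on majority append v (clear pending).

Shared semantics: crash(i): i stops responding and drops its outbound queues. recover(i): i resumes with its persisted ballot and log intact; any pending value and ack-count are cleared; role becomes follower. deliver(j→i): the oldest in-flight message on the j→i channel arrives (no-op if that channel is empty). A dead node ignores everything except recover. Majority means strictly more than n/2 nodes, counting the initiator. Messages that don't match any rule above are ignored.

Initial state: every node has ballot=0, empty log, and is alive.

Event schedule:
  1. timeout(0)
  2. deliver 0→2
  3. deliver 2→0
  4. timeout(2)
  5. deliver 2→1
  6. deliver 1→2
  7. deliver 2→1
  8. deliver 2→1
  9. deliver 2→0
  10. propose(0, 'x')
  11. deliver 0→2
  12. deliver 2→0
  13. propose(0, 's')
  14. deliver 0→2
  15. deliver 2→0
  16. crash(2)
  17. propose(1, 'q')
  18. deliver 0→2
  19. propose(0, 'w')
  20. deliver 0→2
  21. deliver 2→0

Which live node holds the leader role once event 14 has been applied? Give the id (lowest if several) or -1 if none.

2

after 1 — timeout(0): n0:cand/b3/[-]
after 2 — deliver 0→2: n2:foll/b3/[-]
after 3 — deliver 2→0: n0:lead/b3/[-]
after 4 — timeout(2): n2:cand/b8/[-]
after 5 — deliver 2→1: n1:foll/b8/[-]
after 6 — deliver 1→2: n2:lead/b8/[-]
after 7 — deliver 2→1: ·
after 8 — deliver 2→1: ·
after 9 — deliver 2→0: n0:foll/b8/[-]
after 10 — propose(0,'x'): ·
after 11 — deliver 0→2: ·
after 12 — deliver 2→0: ·
after 13 — propose(0,'s'): ·
after 14 — deliver 0→2: ·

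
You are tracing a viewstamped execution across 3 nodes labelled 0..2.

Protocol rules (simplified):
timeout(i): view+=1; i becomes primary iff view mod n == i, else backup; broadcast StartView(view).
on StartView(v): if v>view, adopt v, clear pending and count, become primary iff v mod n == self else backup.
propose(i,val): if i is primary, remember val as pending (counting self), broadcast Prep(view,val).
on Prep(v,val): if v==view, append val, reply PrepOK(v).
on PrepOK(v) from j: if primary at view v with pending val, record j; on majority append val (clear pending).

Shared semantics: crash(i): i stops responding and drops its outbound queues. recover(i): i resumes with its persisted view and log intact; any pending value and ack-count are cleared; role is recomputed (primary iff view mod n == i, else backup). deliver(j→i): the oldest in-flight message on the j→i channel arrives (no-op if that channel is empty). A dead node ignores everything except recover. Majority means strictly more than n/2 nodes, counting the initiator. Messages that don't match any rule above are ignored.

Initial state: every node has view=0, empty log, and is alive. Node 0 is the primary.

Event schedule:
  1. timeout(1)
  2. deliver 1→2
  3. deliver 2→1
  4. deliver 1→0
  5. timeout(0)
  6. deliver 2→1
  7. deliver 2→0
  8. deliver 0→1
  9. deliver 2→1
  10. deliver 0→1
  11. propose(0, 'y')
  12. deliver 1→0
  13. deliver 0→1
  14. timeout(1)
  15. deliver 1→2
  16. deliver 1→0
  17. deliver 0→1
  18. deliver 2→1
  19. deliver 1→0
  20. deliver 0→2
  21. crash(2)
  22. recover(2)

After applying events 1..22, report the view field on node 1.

3

step 1 timeout(1): 1={prim,v=1,log=-}
step 2 deliver 1→2: 2={back,v=1,log=-}
step 3 deliver 2→1: —
step 4 deliver 1→0: 0={back,v=1,log=-}
step 5 timeout(0): 0={back,v=2,log=-}
step 6 deliver 2→1: —
step 7 deliver 2→0: —
step 8 deliver 0→1: 1={back,v=2,log=-}
step 9 deliver 2→1: —
step 10 deliver 0→1: —
step 11 propose(0,'y'): —
step 12 deliver 1→0: —
step 13 deliver 0→1: —
step 14 timeout(1): 1={back,v=3,log=-}
step 15 deliver 1→2: 2={back,v=3,log=-}
step 16 deliver 1→0: 0={prim,v=3,log=-}
step 17 deliver 0→1: —
step 18 deliver 2→1: —
step 19 deliver 1→0: —
step 20 deliver 0→2: —
step 21 crash(2): 2={✗back,v=3,log=-}
step 22 recover(2): 2={back,v=3,log=-}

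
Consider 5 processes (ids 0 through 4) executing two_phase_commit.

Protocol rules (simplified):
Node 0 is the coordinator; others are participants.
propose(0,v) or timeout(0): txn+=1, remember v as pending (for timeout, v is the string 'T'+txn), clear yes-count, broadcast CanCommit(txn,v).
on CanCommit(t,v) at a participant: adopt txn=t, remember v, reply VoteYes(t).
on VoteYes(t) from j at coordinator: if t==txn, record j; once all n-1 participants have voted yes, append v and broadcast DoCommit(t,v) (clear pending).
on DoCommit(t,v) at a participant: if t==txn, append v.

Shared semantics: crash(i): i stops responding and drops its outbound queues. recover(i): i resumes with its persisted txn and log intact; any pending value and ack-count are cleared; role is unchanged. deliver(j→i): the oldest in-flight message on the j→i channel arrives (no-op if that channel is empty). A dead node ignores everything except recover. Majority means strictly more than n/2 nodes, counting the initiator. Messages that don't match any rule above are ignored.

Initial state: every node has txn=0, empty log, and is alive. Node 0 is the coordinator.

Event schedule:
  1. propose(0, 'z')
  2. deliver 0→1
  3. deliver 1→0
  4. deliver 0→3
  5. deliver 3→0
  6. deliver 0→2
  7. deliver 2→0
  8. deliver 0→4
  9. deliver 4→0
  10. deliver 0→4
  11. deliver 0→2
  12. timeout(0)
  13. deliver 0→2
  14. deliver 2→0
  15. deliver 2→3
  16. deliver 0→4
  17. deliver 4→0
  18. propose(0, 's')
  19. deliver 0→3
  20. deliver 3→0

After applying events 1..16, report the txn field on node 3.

[1] propose(0,'z') → N0(coor t1 [-])
[2] deliver 0→1 → N1(part t1 [-])
[3] deliver 1→0 → ∅
[4] deliver 0→3 → N3(part t1 [-])
[5] deliver 3→0 → ∅
[6] deliver 0→2 → N2(part t1 [-])
[7] deliver 2→0 → ∅
[8] deliver 0→4 → N4(part t1 [-])
[9] deliver 4→0 → N0(coor t1 [z])
[10] deliver 0→4 → N4(part t1 [z])
[11] deliver 0→2 → N2(part t1 [z])
[12] timeout(0) → N0(coor t2 [z])
[13] deliver 0→2 → N2(part t2 [z])
[14] deliver 2→0 → ∅
[15] deliver 2→3 → ∅
[16] deliver 0→4 → N4(part t2 [z])

1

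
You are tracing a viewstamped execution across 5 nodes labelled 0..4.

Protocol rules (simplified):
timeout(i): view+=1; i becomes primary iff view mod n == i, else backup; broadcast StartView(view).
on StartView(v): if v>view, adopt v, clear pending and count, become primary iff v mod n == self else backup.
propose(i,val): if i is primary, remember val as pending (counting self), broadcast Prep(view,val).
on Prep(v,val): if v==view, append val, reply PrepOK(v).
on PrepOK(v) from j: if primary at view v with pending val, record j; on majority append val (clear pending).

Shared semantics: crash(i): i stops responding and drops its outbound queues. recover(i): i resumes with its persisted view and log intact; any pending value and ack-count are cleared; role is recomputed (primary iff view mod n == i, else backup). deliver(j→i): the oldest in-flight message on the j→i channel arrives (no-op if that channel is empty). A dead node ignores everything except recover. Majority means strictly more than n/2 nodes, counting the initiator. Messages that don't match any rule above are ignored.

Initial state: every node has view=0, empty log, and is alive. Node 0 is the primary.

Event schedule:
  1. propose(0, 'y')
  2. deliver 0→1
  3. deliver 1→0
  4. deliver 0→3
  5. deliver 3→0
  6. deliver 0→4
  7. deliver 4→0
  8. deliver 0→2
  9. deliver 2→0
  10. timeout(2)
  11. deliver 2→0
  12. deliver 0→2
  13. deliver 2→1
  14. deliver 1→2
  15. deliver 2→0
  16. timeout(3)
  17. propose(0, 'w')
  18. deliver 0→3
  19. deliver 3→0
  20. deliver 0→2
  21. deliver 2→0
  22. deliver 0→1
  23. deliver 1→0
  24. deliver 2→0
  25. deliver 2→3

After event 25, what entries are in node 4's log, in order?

step 1 propose(0,'y'): —
step 2 deliver 0→1: 1={back,v=0,log=y}
step 3 deliver 1→0: —
step 4 deliver 0→3: 3={back,v=0,log=y}
step 5 deliver 3→0: 0={prim,v=0,log=y}
step 6 deliver 0→4: 4={back,v=0,log=y}
step 7 deliver 4→0: —
step 8 deliver 0→2: 2={back,v=0,log=y}
step 9 deliver 2→0: —
step 10 timeout(2): 2={back,v=1,log=y}
step 11 deliver 2→0: 0={back,v=1,log=y}
step 12 deliver 0→2: —
step 13 deliver 2→1: 1={prim,v=1,log=y}
step 14 deliver 1→2: —
step 15 deliver 2→0: —
step 16 timeout(3): 3={back,v=1,log=y}
step 17 propose(0,'w'): —
step 18 deliver 0→3: —
step 19 deliver 3→0: —
step 20 deliver 0→2: —
step 21 deliver 2→0: —
step 22 deliver 0→1: —
step 23 deliver 1→0: —
step 24 deliver 2→0: —
step 25 deliver 2→3: —

y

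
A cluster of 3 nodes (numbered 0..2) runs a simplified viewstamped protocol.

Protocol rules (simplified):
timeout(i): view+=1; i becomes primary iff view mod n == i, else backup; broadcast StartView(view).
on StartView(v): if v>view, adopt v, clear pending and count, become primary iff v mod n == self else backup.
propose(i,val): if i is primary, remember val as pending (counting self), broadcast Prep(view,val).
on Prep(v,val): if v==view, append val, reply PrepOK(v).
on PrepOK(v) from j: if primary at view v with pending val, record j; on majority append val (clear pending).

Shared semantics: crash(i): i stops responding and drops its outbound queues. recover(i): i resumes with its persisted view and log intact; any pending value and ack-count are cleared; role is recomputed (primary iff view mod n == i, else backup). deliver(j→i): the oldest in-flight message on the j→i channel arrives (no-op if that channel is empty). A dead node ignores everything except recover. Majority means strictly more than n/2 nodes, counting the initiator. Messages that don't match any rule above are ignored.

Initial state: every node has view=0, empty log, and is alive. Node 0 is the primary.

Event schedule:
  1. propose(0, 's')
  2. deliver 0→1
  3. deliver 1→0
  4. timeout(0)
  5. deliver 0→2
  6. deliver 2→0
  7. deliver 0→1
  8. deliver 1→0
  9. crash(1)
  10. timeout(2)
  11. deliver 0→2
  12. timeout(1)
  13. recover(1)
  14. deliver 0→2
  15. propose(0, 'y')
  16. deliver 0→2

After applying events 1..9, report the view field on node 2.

0

[1] propose(0,'s') → ∅
[2] deliver 0→1 → N1(back v0 [s])
[3] deliver 1→0 → N0(prim v0 [s])
[4] timeout(0) → N0(back v1 [s])
[5] deliver 0→2 → N2(back v0 [s])
[6] deliver 2→0 → ∅
[7] deliver 0→1 → N1(prim v1 [s])
[8] deliver 1→0 → ∅
[9] crash(1) → N1(✗prim v1 [s])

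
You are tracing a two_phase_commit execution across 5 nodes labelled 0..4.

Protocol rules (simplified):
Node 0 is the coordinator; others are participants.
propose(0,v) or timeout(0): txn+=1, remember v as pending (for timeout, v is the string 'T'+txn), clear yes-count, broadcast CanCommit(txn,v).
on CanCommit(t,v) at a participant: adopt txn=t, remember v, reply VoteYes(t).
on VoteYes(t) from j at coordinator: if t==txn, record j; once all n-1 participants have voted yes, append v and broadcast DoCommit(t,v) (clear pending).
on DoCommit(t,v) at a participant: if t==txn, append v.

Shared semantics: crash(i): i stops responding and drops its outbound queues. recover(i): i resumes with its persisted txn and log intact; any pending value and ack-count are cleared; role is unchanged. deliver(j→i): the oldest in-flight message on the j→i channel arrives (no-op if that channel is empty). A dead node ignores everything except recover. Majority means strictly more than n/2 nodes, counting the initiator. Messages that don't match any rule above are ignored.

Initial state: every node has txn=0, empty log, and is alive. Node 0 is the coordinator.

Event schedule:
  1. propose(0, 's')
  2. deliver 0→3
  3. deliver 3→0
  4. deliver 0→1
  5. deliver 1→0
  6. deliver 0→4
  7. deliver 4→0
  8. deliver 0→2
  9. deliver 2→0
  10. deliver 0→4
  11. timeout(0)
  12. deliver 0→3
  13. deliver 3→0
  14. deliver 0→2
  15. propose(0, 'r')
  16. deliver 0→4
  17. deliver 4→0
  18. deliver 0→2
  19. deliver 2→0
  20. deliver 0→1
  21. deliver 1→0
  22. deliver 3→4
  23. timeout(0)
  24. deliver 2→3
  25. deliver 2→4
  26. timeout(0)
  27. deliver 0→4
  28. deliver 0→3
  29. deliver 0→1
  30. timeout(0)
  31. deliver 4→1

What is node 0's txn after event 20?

3

after 1 — propose(0,'s'): n0:coor/t1/[-]
after 2 — deliver 0→3: n3:part/t1/[-]
after 3 — deliver 3→0: ·
after 4 — deliver 0→1: n1:part/t1/[-]
after 5 — deliver 1→0: ·
after 6 — deliver 0→4: n4:part/t1/[-]
after 7 — deliver 4→0: ·
after 8 — deliver 0→2: n2:part/t1/[-]
after 9 — deliver 2→0: n0:coor/t1/[s]
after 10 — deliver 0→4: n4:part/t1/[s]
after 11 — timeout(0): n0:coor/t2/[s]
after 12 — deliver 0→3: n3:part/t1/[s]
after 13 — deliver 3→0: ·
after 14 — deliver 0→2: n2:part/t1/[s]
after 15 — propose(0,'r'): n0:coor/t3/[s]
after 16 — deliver 0→4: n4:part/t2/[s]
after 17 — deliver 4→0: ·
after 18 — deliver 0→2: n2:part/t2/[s]
after 19 — deliver 2→0: ·
after 20 — deliver 0→1: n1:part/t1/[s]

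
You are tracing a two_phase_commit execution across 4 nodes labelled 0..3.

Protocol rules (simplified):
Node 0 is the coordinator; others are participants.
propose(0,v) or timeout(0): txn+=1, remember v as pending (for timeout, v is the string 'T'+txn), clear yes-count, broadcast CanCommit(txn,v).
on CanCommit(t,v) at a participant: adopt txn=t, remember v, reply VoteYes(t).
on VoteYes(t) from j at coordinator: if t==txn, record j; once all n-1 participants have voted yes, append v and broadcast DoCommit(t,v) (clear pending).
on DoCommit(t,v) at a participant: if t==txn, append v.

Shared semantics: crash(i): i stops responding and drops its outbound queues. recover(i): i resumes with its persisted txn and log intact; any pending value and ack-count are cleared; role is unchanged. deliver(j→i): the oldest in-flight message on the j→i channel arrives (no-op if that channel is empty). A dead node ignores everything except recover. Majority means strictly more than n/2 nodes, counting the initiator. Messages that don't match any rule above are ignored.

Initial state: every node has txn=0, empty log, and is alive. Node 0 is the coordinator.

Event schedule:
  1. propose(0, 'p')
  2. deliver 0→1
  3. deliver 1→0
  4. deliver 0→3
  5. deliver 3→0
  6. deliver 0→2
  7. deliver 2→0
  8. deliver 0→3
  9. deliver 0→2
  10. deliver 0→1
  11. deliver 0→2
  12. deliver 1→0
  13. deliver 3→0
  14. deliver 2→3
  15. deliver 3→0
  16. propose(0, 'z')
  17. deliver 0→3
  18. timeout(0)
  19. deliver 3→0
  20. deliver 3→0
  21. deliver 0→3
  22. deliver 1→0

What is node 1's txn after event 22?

step 1 propose(0,'p'): 0={coor,t=1,log=-}
step 2 deliver 0→1: 1={part,t=1,log=-}
step 3 deliver 1→0: —
step 4 deliver 0→3: 3={part,t=1,log=-}
step 5 deliver 3→0: —
step 6 deliver 0→2: 2={part,t=1,log=-}
step 7 deliver 2→0: 0={coor,t=1,log=p}
step 8 deliver 0→3: 3={part,t=1,log=p}
step 9 deliver 0→2: 2={part,t=1,log=p}
step 10 deliver 0→1: 1={part,t=1,log=p}
step 11 deliver 0→2: —
step 12 deliver 1→0: —
step 13 deliver 3→0: —
step 14 deliver 2→3: —
step 15 deliver 3→0: —
step 16 propose(0,'z'): 0={coor,t=2,log=p}
step 17 deliver 0→3: 3={part,t=2,log=p}
step 18 timeout(0): 0={coor,t=3,log=p}
step 19 deliver 3→0: —
step 20 deliver 3→0: —
step 21 deliver 0→3: 3={part,t=3,log=p}
step 22 deliver 1→0: —

1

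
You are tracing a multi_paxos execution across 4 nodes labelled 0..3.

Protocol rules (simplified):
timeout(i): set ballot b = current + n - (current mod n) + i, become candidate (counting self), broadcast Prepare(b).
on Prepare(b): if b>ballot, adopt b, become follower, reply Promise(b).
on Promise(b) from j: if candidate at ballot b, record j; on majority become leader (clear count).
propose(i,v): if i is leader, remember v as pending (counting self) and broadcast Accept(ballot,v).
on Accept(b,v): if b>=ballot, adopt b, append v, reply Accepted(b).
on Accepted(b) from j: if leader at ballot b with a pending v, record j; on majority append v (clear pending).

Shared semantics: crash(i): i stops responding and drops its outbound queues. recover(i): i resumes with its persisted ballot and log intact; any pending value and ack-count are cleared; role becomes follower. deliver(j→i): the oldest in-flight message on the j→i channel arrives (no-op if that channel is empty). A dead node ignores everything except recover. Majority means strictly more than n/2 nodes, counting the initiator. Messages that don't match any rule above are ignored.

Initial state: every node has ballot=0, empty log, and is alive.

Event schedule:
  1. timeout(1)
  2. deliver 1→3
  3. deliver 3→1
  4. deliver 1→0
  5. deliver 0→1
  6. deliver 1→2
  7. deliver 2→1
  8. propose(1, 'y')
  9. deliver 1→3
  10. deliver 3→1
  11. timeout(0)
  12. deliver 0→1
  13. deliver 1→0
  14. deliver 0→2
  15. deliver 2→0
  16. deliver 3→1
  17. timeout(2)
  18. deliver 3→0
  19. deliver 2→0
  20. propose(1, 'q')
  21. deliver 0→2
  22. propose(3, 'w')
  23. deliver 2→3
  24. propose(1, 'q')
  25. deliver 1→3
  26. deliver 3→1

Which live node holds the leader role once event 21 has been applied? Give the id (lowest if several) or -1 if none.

-1

e1 timeout(1): 1[cand,b=5,-]
e2 deliver 1→3: 3[foll,b=5,-]
e3 deliver 3→1: ·
e4 deliver 1→0: 0[foll,b=5,-]
e5 deliver 0→1: 1[lead,b=5,-]
e6 deliver 1→2: 2[foll,b=5,-]
e7 deliver 2→1: ·
e8 propose(1,'y'): ·
e9 deliver 1→3: 3[foll,b=5,y]
e10 deliver 3→1: ·
e11 timeout(0): 0[cand,b=8,-]
e12 deliver 0→1: 1[foll,b=8,-]
e13 deliver 1→0: ·
e14 deliver 0→2: 2[foll,b=8,-]
e15 deliver 2→0: ·
e16 deliver 3→1: ·
e17 timeout(2): 2[cand,b=14,-]
e18 deliver 3→0: ·
e19 deliver 2→0: 0[foll,b=14,-]
e20 propose(1,'q'): ·
e21 deliver 0→2: ·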